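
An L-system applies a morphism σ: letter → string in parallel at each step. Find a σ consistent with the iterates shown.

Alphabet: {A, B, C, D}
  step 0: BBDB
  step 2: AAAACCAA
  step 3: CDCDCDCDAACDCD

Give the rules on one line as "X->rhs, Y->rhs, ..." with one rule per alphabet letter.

A->CD, B->CC, C->A, D->B

  step 2 ⇒ step 3: AAAACCAA ⇒ CD·CD·CD·CD·A·A·CD·CD
    A ↦ CD
    C ↦ A
    B ↦ CC  (constrained at step 0)
    D ↦ B  (constrained at step 0)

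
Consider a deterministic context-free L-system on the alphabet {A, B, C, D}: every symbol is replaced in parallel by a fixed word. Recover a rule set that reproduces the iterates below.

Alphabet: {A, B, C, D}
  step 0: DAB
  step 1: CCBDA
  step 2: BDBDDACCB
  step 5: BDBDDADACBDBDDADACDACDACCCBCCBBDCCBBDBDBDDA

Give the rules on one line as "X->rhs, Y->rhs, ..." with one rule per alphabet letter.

A->CB, B->DA, C->BD, D->C

  step 1 ⇒ step 2: CCBDA ⇒ BD·BD·DA·C·CB
    A ↦ CB
    B ↦ DA
    C ↦ BD
    D ↦ C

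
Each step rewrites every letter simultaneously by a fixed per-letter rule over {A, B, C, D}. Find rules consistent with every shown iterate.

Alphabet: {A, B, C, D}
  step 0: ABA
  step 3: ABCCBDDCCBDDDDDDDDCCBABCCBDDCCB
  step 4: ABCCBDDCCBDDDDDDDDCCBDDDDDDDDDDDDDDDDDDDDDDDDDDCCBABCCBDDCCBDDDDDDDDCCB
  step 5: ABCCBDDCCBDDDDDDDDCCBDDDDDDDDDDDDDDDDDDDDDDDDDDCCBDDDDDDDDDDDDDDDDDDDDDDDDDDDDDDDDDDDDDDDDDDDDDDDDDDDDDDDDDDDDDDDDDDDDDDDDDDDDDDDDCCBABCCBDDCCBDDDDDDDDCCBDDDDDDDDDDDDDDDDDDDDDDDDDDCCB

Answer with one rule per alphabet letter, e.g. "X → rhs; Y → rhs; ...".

  step 4 ⇒ step 5: ABCCBDDCCBDDDDDDDDCCBDDDDDDDDDDDDDDDDDDDDDDDDDDCCBABCCBDDCCBDDDDDDDDCCB ⇒ AB·CCB·D·D·CCB·DDD·DDD·D·D·CCB·DDD·DDD·DDD·DDD·DDD·DDD·DDD·DDD·D·D·CCB·DDD·DDD·DDD·DDD·DDD·DDD·DDD·DDD·DDD·DDD·DDD·DDD·DDD·DDD·DDD·DDD·DDD·DDD·DDD·DDD·DDD·DDD·DDD·DDD·DDD·DDD·D·D·CCB·AB·CCB·D·D·CCB·DDD·DDD·D·D·CCB·DDD·DDD·DDD·DDD·DDD·DDD·DDD·DDD·D·D·CCB
    A ↦ AB
    B ↦ CCB
    C ↦ D
    D ↦ DDD

A->AB, B->CCB, C->D, D->DDD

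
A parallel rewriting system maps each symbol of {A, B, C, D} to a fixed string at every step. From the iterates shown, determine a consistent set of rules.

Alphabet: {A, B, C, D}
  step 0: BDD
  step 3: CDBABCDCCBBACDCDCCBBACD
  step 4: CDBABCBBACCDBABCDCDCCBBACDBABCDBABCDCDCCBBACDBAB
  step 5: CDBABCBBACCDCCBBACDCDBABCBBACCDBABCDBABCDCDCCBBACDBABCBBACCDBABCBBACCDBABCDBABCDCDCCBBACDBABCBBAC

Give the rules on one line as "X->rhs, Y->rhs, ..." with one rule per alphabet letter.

  step 4 ⇒ step 5: CDBABCBBACCDBABCDCDCCBBACDBABCDBABCDCDCCBBACDBAB ⇒ CD·BAB·C·BBA·C·CD·C·C·BBA·CD·CD·BAB·C·BBA·C·CD·BAB·CD·BAB·CD·CD·C·C·BBA·CD·BAB·C·BBA·C·CD·BAB·C·BBA·C·CD·BAB·CD·BAB·CD·CD·C·C·BBA·CD·BAB·C·BBA·C
    A ↦ BBA
    B ↦ C
    C ↦ CD
    D ↦ BAB

A->BBA, B->C, C->CD, D->BAB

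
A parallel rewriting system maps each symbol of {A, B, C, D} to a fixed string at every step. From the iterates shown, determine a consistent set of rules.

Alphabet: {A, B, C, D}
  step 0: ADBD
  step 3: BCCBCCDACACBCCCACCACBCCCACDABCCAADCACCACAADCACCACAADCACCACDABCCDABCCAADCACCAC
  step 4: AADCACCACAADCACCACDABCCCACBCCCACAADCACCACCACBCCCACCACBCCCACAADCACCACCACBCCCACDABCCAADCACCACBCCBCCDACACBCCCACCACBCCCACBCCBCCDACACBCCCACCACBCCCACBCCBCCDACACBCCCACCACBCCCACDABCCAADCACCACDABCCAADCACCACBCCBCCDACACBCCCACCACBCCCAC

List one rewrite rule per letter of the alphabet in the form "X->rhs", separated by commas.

A->BCC, B->AAD, C->CAC, D->DA

  step 3 ⇒ step 4: BCCBCCDACACBCCCACCACBCCCACDABCCAADCACCACAADCACCACAADCACCACDABCCDABCCAADCACCAC ⇒ AAD·CAC·CAC·AAD·CAC·CAC·DA·BCC·CAC·BCC·CAC·AAD·CAC·CAC·CAC·BCC·CAC·CAC·BCC·CAC·AAD·CAC·CAC·CAC·BCC·CAC·DA·BCC·AAD·CAC·CAC·BCC·BCC·DA·CAC·BCC·CAC·CAC·BCC·CAC·BCC·BCC·DA·CAC·BCC·CAC·CAC·BCC·CAC·BCC·BCC·DA·CAC·BCC·CAC·CAC·BCC·CAC·DA·BCC·AAD·CAC·CAC·DA·BCC·AAD·CAC·CAC·BCC·BCC·DA·CAC·BCC·CAC·CAC·BCC·CAC
    A ↦ BCC
    B ↦ AAD
    C ↦ CAC
    D ↦ DA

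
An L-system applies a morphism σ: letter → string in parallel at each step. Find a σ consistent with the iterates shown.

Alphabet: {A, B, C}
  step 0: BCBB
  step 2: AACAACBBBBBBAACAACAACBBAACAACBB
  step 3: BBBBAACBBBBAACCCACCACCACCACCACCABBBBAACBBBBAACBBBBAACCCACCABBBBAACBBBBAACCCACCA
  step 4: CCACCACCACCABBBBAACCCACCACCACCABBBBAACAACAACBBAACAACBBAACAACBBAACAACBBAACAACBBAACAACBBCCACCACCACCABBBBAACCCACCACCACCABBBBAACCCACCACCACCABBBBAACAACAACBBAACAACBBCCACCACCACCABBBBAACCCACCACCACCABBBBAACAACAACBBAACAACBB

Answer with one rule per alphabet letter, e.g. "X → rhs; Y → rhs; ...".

  step 3 ⇒ step 4: BBBBAACBBBBAACCCACCACCACCACCACCABBBBAACBBBBAACBBBBAACCCACCABBBBAACBBBBAACCCACCA ⇒ CCA·CCA·CCA·CCA·BB·BB·AAC·CCA·CCA·CCA·CCA·BB·BB·AAC·AAC·AAC·BB·AAC·AAC·BB·AAC·AAC·BB·AAC·AAC·BB·AAC·AAC·BB·AAC·AAC·BB·CCA·CCA·CCA·CCA·BB·BB·AAC·CCA·CCA·CCA·CCA·BB·BB·AAC·CCA·CCA·CCA·CCA·BB·BB·AAC·AAC·AAC·BB·AAC·AAC·BB·CCA·CCA·CCA·CCA·BB·BB·AAC·CCA·CCA·CCA·CCA·BB·BB·AAC·AAC·AAC·BB·AAC·AAC·BB
    A ↦ BB
    B ↦ CCA
    C ↦ AAC

A->BB, B->CCA, C->AAC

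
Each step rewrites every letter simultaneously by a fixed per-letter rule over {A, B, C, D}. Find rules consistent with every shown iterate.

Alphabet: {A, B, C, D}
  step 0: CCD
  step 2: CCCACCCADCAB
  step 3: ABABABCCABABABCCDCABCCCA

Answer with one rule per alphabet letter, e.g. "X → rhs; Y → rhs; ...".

  step 2 ⇒ step 3: CCCACCCADCAB ⇒ AB·AB·AB·CC·AB·AB·AB·CC·DC·AB·CC·CA
    A ↦ CC
    B ↦ CA
    C ↦ AB
    D ↦ DC

A->CC, B->CA, C->AB, D->DC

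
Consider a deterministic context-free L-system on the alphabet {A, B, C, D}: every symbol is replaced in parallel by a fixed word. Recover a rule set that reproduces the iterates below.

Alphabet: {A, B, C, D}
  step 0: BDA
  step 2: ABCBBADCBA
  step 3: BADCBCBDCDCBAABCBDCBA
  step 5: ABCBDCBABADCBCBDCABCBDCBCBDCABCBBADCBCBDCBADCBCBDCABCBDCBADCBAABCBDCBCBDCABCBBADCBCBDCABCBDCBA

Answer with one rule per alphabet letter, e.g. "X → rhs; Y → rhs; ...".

  step 2 ⇒ step 3: ABCBBADCBA ⇒ BA·DC·BCB·DC·DC·BA·A·BCB·DC·BA
    A ↦ BA
    B ↦ DC
    C ↦ BCB
    D ↦ A

A->BA, B->DC, C->BCB, D->A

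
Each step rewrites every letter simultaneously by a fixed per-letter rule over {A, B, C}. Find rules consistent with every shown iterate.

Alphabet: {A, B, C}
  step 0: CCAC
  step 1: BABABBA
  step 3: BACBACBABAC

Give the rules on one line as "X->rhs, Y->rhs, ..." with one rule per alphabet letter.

  step 0 ⇒ step 1: CCAC ⇒ BA·BA·B·BA
    A ↦ B
    C ↦ BA
    B ↦ C  (constrained at step 1)

A->B, B->C, C->BA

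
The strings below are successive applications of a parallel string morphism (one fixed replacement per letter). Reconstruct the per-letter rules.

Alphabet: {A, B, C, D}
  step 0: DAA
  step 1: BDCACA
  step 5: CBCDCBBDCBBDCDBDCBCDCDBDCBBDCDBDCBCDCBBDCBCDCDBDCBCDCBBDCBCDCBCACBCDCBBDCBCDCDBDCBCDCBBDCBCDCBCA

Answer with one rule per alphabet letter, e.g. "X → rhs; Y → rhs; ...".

A->CA, B->CD, C->CB, D->BD

  step 0 ⇒ step 1: DAA ⇒ BD·CA·CA
    A ↦ CA
    D ↦ BD
    B ↦ CD  (constrained at step 1)
    C ↦ CB  (constrained at step 1)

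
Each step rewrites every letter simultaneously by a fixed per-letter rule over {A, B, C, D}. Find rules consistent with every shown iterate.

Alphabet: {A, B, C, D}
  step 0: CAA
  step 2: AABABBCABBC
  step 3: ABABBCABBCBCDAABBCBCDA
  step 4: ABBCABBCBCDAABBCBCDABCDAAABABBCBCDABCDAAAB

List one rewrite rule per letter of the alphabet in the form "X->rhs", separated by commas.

A->AB, B->BC, C->DA, D->A

  step 3 ⇒ step 4: ABABBCABBCBCDAABBCBCDA ⇒ AB·BC·AB·BC·BC·DA·AB·BC·BC·DA·BC·DA·A·AB·AB·BC·BC·DA·BC·DA·A·AB
    A ↦ AB
    B ↦ BC
    C ↦ DA
    D ↦ A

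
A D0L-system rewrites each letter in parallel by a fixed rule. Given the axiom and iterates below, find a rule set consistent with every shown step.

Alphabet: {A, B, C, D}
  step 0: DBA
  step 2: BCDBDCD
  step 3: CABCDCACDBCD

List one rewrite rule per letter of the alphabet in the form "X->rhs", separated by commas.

A->D, B->CA, C->B, D->CD

  step 2 ⇒ step 3: BCDBDCD ⇒ CA·B·CD·CA·CD·B·CD
    B ↦ CA
    C ↦ B
    D ↦ CD
    A ↦ D  (constrained at step 0)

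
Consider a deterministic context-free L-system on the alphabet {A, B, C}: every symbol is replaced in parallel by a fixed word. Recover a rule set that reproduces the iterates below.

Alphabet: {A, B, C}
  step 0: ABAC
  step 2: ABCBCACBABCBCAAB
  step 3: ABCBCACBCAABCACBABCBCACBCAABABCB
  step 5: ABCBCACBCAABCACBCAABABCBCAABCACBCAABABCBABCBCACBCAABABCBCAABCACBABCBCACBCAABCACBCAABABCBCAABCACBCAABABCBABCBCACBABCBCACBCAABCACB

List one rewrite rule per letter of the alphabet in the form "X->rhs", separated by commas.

  step 2 ⇒ step 3: ABCBCACBABCBCAAB ⇒ AB·CB·CA·CB·CA·AB·CA·CB·AB·CB·CA·CB·CA·AB·AB·CB
    A ↦ AB
    B ↦ CB
    C ↦ CA

A->AB, B->CB, C->CA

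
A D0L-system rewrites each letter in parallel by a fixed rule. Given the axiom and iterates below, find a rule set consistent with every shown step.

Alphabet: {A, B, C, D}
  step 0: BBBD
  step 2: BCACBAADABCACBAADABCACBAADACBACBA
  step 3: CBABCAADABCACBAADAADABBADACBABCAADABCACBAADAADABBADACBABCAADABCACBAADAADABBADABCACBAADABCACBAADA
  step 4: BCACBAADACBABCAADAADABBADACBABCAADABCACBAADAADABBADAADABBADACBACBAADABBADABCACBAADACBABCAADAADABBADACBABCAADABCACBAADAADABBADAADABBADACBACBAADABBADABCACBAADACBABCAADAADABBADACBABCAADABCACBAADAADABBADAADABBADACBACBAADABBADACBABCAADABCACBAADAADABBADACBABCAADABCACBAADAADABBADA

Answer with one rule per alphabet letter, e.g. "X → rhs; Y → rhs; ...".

A->ADA, B->CBA, C->BCA, D->BB

  step 3 ⇒ step 4: CBABCAADABCACBAADAADABBADACBABCAADABCACBAADAADABBADACBABCAADABCACBAADAADABBADABCACBAADABCACBAADA ⇒ BCA·CBA·ADA·CBA·BCA·ADA·ADA·BB·ADA·CBA·BCA·ADA·BCA·CBA·ADA·ADA·BB·ADA·ADA·BB·ADA·CBA·CBA·ADA·BB·ADA·BCA·CBA·ADA·CBA·BCA·ADA·ADA·BB·ADA·CBA·BCA·ADA·BCA·CBA·ADA·ADA·BB·ADA·ADA·BB·ADA·CBA·CBA·ADA·BB·ADA·BCA·CBA·ADA·CBA·BCA·ADA·ADA·BB·ADA·CBA·BCA·ADA·BCA·CBA·ADA·ADA·BB·ADA·ADA·BB·ADA·CBA·CBA·ADA·BB·ADA·CBA·BCA·ADA·BCA·CBA·ADA·ADA·BB·ADA·CBA·BCA·ADA·BCA·CBA·ADA·ADA·BB·ADA
    A ↦ ADA
    B ↦ CBA
    C ↦ BCA
    D ↦ BB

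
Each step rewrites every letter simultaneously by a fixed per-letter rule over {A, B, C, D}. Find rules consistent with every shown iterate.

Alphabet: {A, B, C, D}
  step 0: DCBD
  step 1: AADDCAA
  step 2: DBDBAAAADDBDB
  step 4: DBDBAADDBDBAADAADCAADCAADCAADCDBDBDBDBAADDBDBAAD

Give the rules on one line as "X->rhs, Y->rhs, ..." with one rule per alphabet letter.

  step 1 ⇒ step 2: AADDCAA ⇒ DB·DB·AA·AA·D·DB·DB
    A ↦ DB
    C ↦ D
    D ↦ AA
  step 0 ⇒ step 1: DCBD ⇒ AA·D·DC·AA
    B ↦ DC

A->DB, B->DC, C->D, D->AA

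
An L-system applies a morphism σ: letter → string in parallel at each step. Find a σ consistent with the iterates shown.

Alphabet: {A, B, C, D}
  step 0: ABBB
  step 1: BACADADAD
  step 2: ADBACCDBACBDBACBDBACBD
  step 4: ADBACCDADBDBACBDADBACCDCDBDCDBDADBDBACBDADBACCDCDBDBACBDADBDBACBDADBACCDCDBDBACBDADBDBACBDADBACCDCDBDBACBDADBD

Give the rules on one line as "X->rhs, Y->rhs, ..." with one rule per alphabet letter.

A->BAC, B->AD, C->CD, D->BD

  step 1 ⇒ step 2: BACADADAD ⇒ AD·BAC·CD·BAC·BD·BAC·BD·BAC·BD
    A ↦ BAC
    B ↦ AD
    C ↦ CD
    D ↦ BD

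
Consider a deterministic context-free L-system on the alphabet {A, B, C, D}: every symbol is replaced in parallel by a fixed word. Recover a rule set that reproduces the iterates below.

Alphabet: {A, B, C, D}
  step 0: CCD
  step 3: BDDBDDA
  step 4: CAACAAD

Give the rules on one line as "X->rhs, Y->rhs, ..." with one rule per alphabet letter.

  step 3 ⇒ step 4: BDDBDDA ⇒ C·A·A·C·A·A·D
    A ↦ D
    B ↦ C
    D ↦ A
    C ↦ BD  (constrained at step 0)

A->D, B->C, C->BD, D->A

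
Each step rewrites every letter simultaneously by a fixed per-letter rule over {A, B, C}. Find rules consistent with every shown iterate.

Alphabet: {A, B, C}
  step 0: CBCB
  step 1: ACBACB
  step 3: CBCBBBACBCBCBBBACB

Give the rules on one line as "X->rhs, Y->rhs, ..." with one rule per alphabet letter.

A->BB, B->CB, C->A

  step 0 ⇒ step 1: CBCB ⇒ A·CB·A·CB
    B ↦ CB
    C ↦ A
    A ↦ BB  (constrained at step 1)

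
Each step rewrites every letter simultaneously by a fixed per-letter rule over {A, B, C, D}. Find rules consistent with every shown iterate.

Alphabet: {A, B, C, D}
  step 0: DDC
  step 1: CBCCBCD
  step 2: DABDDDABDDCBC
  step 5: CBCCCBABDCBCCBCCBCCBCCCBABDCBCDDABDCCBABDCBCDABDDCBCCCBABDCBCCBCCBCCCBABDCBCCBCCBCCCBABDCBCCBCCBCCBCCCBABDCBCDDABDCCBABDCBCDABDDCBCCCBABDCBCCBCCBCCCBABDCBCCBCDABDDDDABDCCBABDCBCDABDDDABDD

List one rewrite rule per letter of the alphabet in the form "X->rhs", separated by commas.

  step 1 ⇒ step 2: CBCCBCD ⇒ D·ABD·D·D·ABD·D·CBC
    B ↦ ABD
    C ↦ D
    D ↦ CBC
    A ↦ CCB  (constrained at step 2)

A->CCB, B->ABD, C->D, D->CBC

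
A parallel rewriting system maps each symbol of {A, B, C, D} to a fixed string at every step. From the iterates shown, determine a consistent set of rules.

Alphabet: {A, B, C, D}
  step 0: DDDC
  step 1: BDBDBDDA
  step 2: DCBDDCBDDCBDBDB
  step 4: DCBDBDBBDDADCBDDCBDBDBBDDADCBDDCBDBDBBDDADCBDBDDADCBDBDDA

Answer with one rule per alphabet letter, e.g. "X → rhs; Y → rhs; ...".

  step 1 ⇒ step 2: BDBDBDDA ⇒ DC·BD·DC·BD·DC·BD·BD·B
    A ↦ B
    B ↦ DC
    D ↦ BD
  step 0 ⇒ step 1: DDDC ⇒ BD·BD·BD·DA
    C ↦ DA

A->B, B->DC, C->DA, D->BD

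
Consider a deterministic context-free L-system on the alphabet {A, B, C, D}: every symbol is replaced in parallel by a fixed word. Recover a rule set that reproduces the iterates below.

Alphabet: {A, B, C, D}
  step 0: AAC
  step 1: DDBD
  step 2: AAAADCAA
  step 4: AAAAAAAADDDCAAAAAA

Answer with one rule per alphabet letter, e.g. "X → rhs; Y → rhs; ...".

  step 1 ⇒ step 2: DDBD ⇒ AA·AA·DC·AA
    B ↦ DC
    D ↦ AA
  step 0 ⇒ step 1: AAC ⇒ D·D·BD
    A ↦ D
  step 0 ⇒ step 1: AAC ⇒ D·D·BD
    C ↦ BD

A->D, B->DC, C->BD, D->AA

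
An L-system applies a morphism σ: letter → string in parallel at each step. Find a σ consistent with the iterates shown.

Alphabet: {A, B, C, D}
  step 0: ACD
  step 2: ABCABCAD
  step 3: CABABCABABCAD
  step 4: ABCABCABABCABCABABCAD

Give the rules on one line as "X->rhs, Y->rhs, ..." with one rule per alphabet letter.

A->C, B->AB, C->AB, D->AD

  step 3 ⇒ step 4: CABABCABABCAD ⇒ AB·C·AB·C·AB·AB·C·AB·C·AB·AB·C·AD
    A ↦ C
    B ↦ AB
    C ↦ AB
    D ↦ AD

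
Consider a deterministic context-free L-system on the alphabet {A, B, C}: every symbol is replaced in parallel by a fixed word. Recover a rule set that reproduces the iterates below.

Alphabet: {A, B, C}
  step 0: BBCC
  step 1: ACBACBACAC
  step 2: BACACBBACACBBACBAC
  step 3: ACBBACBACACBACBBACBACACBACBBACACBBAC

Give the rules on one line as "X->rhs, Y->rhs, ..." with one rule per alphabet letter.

  step 2 ⇒ step 3: BACACBBACACBBACBAC ⇒ ACB·B·AC·B·AC·ACB·ACB·B·AC·B·AC·ACB·ACB·B·AC·ACB·B·AC
    A ↦ B
    B ↦ ACB
    C ↦ AC

A->B, B->ACB, C->AC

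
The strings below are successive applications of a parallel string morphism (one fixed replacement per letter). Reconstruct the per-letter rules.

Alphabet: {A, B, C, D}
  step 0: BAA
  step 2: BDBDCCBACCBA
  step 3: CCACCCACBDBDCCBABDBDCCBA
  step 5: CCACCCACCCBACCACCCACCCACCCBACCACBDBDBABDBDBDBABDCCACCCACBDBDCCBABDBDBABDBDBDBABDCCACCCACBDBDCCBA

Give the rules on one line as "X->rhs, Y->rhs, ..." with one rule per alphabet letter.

A->BA, B->CC, C->BD, D->AC

  step 2 ⇒ step 3: BDBDCCBACCBA ⇒ CC·AC·CC·AC·BD·BD·CC·BA·BD·BD·CC·BA
    A ↦ BA
    B ↦ CC
    C ↦ BD
    D ↦ AC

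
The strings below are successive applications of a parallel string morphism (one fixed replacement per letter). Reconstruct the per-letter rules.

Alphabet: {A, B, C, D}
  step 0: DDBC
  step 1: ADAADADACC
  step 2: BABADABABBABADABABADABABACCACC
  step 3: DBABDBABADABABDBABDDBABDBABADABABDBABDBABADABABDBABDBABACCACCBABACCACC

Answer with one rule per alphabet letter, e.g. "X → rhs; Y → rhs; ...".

  step 2 ⇒ step 3: BABADABABBABADABABADABABACCACC ⇒ D·BAB·D·BAB·ADA·BAB·D·BAB·D·D·BAB·D·BAB·ADA·BAB·D·BAB·D·BAB·ADA·BAB·D·BAB·D·BAB·ACC·ACC·BAB·ACC·ACC
    A ↦ BAB
    B ↦ D
    C ↦ ACC
    D ↦ ADA

A->BAB, B->D, C->ACC, D->ADA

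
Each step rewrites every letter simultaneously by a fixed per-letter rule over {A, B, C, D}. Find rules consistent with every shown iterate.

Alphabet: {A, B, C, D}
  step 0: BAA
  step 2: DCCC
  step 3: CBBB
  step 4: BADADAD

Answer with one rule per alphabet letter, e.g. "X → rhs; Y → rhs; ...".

A->D, B->AD, C->B, D->C

  step 3 ⇒ step 4: CBBB ⇒ B·AD·AD·AD
    B ↦ AD
    C ↦ B
    A ↦ D  (constrained at step 0)
  step 2 ⇒ step 3: DCCC ⇒ C·B·B·B
    D ↦ C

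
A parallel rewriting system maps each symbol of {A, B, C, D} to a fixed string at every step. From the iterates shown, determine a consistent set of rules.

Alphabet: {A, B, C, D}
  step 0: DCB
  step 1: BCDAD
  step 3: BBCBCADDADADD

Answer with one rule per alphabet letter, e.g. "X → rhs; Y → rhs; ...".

  step 0 ⇒ step 1: DCB ⇒ BC·D·AD
    B ↦ AD
    C ↦ D
    D ↦ BC
    A ↦ B  (constrained at step 1)

A->B, B->AD, C->D, D->BC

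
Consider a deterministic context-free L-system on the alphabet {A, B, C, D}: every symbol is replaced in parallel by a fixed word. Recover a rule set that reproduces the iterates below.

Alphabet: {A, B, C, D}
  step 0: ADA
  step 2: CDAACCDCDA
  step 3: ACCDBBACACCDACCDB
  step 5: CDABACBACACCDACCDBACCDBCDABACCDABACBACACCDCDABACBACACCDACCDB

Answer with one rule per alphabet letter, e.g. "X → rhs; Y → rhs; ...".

A->B, B->CDA, C->AC, D->CD

  step 2 ⇒ step 3: CDAACCDCDA ⇒ AC·CD·B·B·AC·AC·CD·AC·CD·B
    A ↦ B
    C ↦ AC
    D ↦ CD
    B ↦ CDA  (constrained at step 3)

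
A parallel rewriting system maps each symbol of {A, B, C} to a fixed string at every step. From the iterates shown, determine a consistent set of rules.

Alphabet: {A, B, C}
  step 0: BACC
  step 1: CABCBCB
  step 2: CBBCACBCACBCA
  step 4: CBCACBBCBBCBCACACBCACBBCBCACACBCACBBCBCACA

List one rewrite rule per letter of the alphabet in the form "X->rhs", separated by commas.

A->B, B->CA, C->CB

  step 1 ⇒ step 2: CABCBCB ⇒ CB·B·CA·CB·CA·CB·CA
    A ↦ B
    B ↦ CA
    C ↦ CB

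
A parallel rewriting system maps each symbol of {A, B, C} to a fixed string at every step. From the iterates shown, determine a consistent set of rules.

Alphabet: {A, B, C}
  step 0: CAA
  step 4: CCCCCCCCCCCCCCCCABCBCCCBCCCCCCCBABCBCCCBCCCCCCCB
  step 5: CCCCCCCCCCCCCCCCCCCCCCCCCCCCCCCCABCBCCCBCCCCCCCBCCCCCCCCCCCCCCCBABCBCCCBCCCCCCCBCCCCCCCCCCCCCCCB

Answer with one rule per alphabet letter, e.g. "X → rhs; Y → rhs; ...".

  step 4 ⇒ step 5: CCCCCCCCCCCCCCCCABCBCCCBCCCCCCCBABCBCCCBCCCCCCCB ⇒ CC·CC·CC·CC·CC·CC·CC·CC·CC·CC·CC·CC·CC·CC·CC·CC·AB·CB·CC·CB·CC·CC·CC·CB·CC·CC·CC·CC·CC·CC·CC·CB·AB·CB·CC·CB·CC·CC·CC·CB·CC·CC·CC·CC·CC·CC·CC·CB
    A ↦ AB
    B ↦ CB
    C ↦ CC

A->AB, B->CB, C->CC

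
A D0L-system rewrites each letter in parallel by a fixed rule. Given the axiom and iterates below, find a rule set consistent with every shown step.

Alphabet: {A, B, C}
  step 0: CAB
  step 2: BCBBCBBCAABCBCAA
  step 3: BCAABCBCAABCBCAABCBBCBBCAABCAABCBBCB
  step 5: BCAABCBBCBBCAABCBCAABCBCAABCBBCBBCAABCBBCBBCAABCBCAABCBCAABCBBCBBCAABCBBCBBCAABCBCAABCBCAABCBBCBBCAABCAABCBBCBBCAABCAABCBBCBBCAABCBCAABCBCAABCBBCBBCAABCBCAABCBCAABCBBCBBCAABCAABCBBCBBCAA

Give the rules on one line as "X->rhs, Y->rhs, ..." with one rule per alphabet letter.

  step 2 ⇒ step 3: BCBBCBBCAABCBCAA ⇒ BC·AA·BC·BC·AA·BC·BC·AA·BCB·BCB·BC·AA·BC·AA·BCB·BCB
    A ↦ BCB
    B ↦ BC
    C ↦ AA

A->BCB, B->BC, C->AA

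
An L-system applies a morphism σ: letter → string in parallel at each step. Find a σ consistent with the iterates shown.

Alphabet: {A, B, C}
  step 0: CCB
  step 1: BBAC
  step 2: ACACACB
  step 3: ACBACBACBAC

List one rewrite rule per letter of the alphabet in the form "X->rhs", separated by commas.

A->AC, B->AC, C->B

  step 2 ⇒ step 3: ACACACB ⇒ AC·B·AC·B·AC·B·AC
    A ↦ AC
    B ↦ AC
    C ↦ B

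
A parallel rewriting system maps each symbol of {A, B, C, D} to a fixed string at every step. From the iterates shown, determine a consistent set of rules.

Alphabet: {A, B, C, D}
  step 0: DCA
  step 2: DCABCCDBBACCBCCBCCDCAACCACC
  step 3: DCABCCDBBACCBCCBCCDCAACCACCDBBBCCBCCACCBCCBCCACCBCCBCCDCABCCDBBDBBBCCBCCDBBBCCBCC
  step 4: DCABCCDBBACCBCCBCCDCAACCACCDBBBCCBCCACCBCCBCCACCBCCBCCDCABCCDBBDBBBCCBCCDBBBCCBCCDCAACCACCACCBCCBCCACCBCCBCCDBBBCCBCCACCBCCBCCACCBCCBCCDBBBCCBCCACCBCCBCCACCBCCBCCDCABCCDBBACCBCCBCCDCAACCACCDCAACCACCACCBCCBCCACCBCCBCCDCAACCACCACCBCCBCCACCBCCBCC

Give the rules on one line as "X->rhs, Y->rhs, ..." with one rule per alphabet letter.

  step 3 ⇒ step 4: DCABCCDBBACCBCCBCCDCAACCACCDBBBCCBCCACCBCCBCCACCBCCBCCDCABCCDBBDBBBCCBCCDBBBCCBCC ⇒ DCA·BCC·DBB·ACC·BCC·BCC·DCA·ACC·ACC·DBB·BCC·BCC·ACC·BCC·BCC·ACC·BCC·BCC·DCA·BCC·DBB·DBB·BCC·BCC·DBB·BCC·BCC·DCA·ACC·ACC·ACC·BCC·BCC·ACC·BCC·BCC·DBB·BCC·BCC·ACC·BCC·BCC·ACC·BCC·BCC·DBB·BCC·BCC·ACC·BCC·BCC·ACC·BCC·BCC·DCA·BCC·DBB·ACC·BCC·BCC·DCA·ACC·ACC·DCA·ACC·ACC·ACC·BCC·BCC·ACC·BCC·BCC·DCA·ACC·ACC·ACC·BCC·BCC·ACC·BCC·BCC
    A ↦ DBB
    B ↦ ACC
    C ↦ BCC
    D ↦ DCA

A->DBB, B->ACC, C->BCC, D->DCA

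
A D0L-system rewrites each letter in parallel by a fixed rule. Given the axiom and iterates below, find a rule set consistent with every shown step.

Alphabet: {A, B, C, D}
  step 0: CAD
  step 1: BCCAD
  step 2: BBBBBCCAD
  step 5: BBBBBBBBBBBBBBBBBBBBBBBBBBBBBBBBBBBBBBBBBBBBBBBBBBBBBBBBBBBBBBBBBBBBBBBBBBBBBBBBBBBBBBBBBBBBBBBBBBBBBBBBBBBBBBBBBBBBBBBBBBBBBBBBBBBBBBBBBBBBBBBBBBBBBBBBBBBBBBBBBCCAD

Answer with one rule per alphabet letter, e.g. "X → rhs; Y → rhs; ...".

A->C, B->BBB, C->B, D->CAD

  step 1 ⇒ step 2: BCCAD ⇒ BBB·B·B·C·CAD
    A ↦ C
    B ↦ BBB
    C ↦ B
    D ↦ CAD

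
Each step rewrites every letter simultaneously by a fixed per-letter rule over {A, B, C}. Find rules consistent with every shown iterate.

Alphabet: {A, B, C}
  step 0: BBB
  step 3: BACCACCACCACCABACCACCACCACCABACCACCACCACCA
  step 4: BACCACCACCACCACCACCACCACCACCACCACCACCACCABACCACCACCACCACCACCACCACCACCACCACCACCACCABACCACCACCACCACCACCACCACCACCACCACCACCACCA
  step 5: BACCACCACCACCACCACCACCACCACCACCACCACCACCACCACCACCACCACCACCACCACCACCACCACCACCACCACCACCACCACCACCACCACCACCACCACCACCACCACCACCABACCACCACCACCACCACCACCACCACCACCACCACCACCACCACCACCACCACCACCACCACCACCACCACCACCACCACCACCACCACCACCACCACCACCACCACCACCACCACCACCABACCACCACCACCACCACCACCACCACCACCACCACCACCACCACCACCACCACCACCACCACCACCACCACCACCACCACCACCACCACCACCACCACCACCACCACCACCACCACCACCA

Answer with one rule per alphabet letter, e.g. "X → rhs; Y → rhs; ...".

A->CCA, B->BA, C->CCA

  step 4 ⇒ step 5: BACCACCACCACCACCACCACCACCACCACCACCACCACCABACCACCACCACCACCACCACCACCACCACCACCACCACCABACCACCACCACCACCACCACCACCACCACCACCACCACCA ⇒ BA·CCA·CCA·CCA·CCA·CCA·CCA·CCA·CCA·CCA·CCA·CCA·CCA·CCA·CCA·CCA·CCA·CCA·CCA·CCA·CCA·CCA·CCA·CCA·CCA·CCA·CCA·CCA·CCA·CCA·CCA·CCA·CCA·CCA·CCA·CCA·CCA·CCA·CCA·CCA·CCA·BA·CCA·CCA·CCA·CCA·CCA·CCA·CCA·CCA·CCA·CCA·CCA·CCA·CCA·CCA·CCA·CCA·CCA·CCA·CCA·CCA·CCA·CCA·CCA·CCA·CCA·CCA·CCA·CCA·CCA·CCA·CCA·CCA·CCA·CCA·CCA·CCA·CCA·CCA·CCA·CCA·BA·CCA·CCA·CCA·CCA·CCA·CCA·CCA·CCA·CCA·CCA·CCA·CCA·CCA·CCA·CCA·CCA·CCA·CCA·CCA·CCA·CCA·CCA·CCA·CCA·CCA·CCA·CCA·CCA·CCA·CCA·CCA·CCA·CCA·CCA·CCA·CCA·CCA·CCA·CCA·CCA
    A ↦ CCA
    B ↦ BA
    C ↦ CCA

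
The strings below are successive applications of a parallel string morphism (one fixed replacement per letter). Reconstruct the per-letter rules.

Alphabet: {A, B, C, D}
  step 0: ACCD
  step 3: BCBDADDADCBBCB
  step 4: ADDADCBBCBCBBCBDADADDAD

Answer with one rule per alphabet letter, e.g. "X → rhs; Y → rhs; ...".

  step 3 ⇒ step 4: BCBDADDADCBBCB ⇒ AD·D·AD·CB·B·CB·CB·B·CB·D·AD·AD·D·AD
    A ↦ B
    B ↦ AD
    C ↦ D
    D ↦ CB

A->B, B->AD, C->D, D->CB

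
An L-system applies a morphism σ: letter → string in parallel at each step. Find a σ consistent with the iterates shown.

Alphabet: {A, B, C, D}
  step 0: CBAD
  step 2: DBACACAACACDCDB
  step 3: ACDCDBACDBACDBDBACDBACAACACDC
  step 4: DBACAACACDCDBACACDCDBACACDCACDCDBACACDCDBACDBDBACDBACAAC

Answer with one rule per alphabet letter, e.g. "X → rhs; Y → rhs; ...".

A->DB, B->CDC, C->AC, D->A

  step 3 ⇒ step 4: ACDCDBACDBACDBDBACDBACAACACDC ⇒ DB·AC·A·AC·A·CDC·DB·AC·A·CDC·DB·AC·A·CDC·A·CDC·DB·AC·A·CDC·DB·AC·DB·DB·AC·DB·AC·A·AC
    A ↦ DB
    B ↦ CDC
    C ↦ AC
    D ↦ A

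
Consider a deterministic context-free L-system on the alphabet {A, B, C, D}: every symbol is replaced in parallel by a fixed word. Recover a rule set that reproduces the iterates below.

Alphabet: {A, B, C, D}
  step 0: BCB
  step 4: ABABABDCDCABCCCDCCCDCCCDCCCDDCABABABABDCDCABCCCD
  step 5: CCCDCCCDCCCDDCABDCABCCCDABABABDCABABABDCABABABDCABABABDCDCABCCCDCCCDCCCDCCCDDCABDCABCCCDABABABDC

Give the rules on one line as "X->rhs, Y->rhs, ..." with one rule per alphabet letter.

  step 4 ⇒ step 5: ABABABDCDCABCCCDCCCDCCCDCCCDDCABABABABDCDCABCCCD ⇒ CC·CD·CC·CD·CC·CD·DC·AB·DC·AB·CC·CD·AB·AB·AB·DC·AB·AB·AB·DC·AB·AB·AB·DC·AB·AB·AB·DC·DC·AB·CC·CD·CC·CD·CC·CD·CC·CD·DC·AB·DC·AB·CC·CD·AB·AB·AB·DC
    A ↦ CC
    B ↦ CD
    C ↦ AB
    D ↦ DC

A->CC, B->CD, C->AB, D->DC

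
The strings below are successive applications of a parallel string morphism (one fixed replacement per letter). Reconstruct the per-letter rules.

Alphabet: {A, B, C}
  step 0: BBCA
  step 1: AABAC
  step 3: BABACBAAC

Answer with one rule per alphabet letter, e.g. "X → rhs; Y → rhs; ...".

  step 0 ⇒ step 1: BBCA ⇒ A·A·BA·C
    A ↦ C
    B ↦ A
    C ↦ BA

A->C, B->A, C->BA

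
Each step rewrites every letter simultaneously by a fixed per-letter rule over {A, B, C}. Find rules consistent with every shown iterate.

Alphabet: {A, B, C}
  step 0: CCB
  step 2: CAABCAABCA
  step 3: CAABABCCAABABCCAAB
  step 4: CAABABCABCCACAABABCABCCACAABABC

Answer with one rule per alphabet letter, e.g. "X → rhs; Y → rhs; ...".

  step 3 ⇒ step 4: CAABABCCAABABCCAAB ⇒ CA·AB·AB·C·AB·C·CA·CA·AB·AB·C·AB·C·CA·CA·AB·AB·C
    A ↦ AB
    B ↦ C
    C ↦ CA

A->AB, B->C, C->CA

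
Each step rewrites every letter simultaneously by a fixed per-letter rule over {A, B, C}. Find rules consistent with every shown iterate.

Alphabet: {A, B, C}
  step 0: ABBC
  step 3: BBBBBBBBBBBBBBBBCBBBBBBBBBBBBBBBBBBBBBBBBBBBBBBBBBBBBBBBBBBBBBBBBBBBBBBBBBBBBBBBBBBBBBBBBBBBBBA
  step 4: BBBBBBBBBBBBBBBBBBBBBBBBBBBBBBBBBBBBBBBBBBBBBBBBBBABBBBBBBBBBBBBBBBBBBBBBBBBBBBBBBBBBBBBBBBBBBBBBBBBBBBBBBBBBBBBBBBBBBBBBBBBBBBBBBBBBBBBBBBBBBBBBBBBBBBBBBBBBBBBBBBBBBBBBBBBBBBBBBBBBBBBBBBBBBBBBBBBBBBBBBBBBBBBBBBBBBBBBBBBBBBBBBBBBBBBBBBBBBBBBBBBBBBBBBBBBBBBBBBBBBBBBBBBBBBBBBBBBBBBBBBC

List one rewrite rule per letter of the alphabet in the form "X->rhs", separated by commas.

A->BC, B->BBB, C->BBA

  step 3 ⇒ step 4: BBBBBBBBBBBBBBBBCBBBBBBBBBBBBBBBBBBBBBBBBBBBBBBBBBBBBBBBBBBBBBBBBBBBBBBBBBBBBBBBBBBBBBBBBBBBBBA ⇒ BBB·BBB·BBB·BBB·BBB·BBB·BBB·BBB·BBB·BBB·BBB·BBB·BBB·BBB·BBB·BBB·BBA·BBB·BBB·BBB·BBB·BBB·BBB·BBB·BBB·BBB·BBB·BBB·BBB·BBB·BBB·BBB·BBB·BBB·BBB·BBB·BBB·BBB·BBB·BBB·BBB·BBB·BBB·BBB·BBB·BBB·BBB·BBB·BBB·BBB·BBB·BBB·BBB·BBB·BBB·BBB·BBB·BBB·BBB·BBB·BBB·BBB·BBB·BBB·BBB·BBB·BBB·BBB·BBB·BBB·BBB·BBB·BBB·BBB·BBB·BBB·BBB·BBB·BBB·BBB·BBB·BBB·BBB·BBB·BBB·BBB·BBB·BBB·BBB·BBB·BBB·BBB·BBB·BBB·BC
    A ↦ BC
    B ↦ BBB
    C ↦ BBA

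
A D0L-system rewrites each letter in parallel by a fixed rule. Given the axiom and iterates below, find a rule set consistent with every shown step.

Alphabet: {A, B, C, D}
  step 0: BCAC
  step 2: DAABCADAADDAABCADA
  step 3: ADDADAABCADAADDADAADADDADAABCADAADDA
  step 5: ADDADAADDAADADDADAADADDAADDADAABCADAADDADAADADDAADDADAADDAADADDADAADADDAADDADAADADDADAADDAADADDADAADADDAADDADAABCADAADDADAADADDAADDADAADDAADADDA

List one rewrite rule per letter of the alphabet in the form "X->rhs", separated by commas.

A->DA, B->A, C->BCA, D->AD

  step 2 ⇒ step 3: DAABCADAADDAABCADA ⇒ AD·DA·DA·A·BCA·DA·AD·DA·DA·AD·AD·DA·DA·A·BCA·DA·AD·DA
    A ↦ DA
    B ↦ A
    C ↦ BCA
    D ↦ AD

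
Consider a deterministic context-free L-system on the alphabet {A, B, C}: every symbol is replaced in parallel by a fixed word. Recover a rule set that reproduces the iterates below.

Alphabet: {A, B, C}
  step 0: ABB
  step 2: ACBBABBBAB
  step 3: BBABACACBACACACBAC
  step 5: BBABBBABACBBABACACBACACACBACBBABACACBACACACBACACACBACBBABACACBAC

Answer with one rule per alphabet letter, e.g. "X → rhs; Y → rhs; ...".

A->B, B->AC, C->BAB

  step 2 ⇒ step 3: ACBBABBBAB ⇒ B·BAB·AC·AC·B·AC·AC·AC·B·AC
    A ↦ B
    B ↦ AC
    C ↦ BAB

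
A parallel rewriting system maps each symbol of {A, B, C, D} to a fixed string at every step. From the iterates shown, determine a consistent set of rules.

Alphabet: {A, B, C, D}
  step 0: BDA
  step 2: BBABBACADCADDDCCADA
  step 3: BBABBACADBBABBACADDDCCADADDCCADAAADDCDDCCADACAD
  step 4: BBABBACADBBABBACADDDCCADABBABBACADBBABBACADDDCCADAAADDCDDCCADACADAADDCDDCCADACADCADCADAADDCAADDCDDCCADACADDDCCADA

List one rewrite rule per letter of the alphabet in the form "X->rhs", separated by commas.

A->CAD, B->BBA, C->DDC, D->A

  step 3 ⇒ step 4: BBABBACADBBABBACADDDCCADADDCCADAAADDCDDCCADACAD ⇒ BBA·BBA·CAD·BBA·BBA·CAD·DDC·CAD·A·BBA·BBA·CAD·BBA·BBA·CAD·DDC·CAD·A·A·A·DDC·DDC·CAD·A·CAD·A·A·DDC·DDC·CAD·A·CAD·CAD·CAD·A·A·DDC·A·A·DDC·DDC·CAD·A·CAD·DDC·CAD·A
    A ↦ CAD
    B ↦ BBA
    C ↦ DDC
    D ↦ A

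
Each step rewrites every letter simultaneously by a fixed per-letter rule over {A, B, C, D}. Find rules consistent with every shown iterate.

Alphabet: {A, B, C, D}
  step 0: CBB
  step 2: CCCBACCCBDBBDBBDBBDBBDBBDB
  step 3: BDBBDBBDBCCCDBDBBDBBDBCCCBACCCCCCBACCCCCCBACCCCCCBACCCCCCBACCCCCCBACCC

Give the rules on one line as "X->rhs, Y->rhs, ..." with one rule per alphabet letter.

A->D, B->CCC, C->BDB, D->BA

  step 2 ⇒ step 3: CCCBACCCBDBBDBBDBBDBBDBBDB ⇒ BDB·BDB·BDB·CCC·D·BDB·BDB·BDB·CCC·BA·CCC·CCC·BA·CCC·CCC·BA·CCC·CCC·BA·CCC·CCC·BA·CCC·CCC·BA·CCC
    A ↦ D
    B ↦ CCC
    C ↦ BDB
    D ↦ BA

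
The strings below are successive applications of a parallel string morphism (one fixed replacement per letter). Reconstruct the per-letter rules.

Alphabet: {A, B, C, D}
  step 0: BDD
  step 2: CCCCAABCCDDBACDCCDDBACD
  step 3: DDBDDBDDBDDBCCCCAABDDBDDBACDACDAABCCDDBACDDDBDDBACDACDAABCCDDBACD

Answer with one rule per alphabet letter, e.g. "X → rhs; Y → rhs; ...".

  step 2 ⇒ step 3: CCCCAABCCDDBACDCCDDBACD ⇒ DDB·DDB·DDB·DDB·CC·CC·AAB·DDB·DDB·ACD·ACD·AAB·CC·DDB·ACD·DDB·DDB·ACD·ACD·AAB·CC·DDB·ACD
    A ↦ CC
    B ↦ AAB
    C ↦ DDB
    D ↦ ACD

A->CC, B->AAB, C->DDB, D->ACD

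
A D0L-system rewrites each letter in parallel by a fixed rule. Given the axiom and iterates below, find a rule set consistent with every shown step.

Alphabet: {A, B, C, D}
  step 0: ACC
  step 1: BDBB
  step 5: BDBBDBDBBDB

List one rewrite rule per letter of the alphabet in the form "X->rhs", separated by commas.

  step 0 ⇒ step 1: ACC ⇒ BD·B·B
    A ↦ BD
    C ↦ B
    B ↦ A  (constrained at step 1)
    D ↦ C  (constrained at step 1)

A->BD, B->A, C->B, D->C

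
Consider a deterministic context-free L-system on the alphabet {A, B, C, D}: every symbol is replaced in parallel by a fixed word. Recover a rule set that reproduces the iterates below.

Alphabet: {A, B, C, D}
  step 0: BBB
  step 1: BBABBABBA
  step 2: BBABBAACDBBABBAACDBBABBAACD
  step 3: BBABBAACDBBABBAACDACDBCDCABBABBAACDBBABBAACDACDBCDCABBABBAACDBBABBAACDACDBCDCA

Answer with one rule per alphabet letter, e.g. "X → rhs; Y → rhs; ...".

  step 2 ⇒ step 3: BBABBAACDBBABBAACDBBABBAACD ⇒ BBA·BBA·ACD·BBA·BBA·ACD·ACD·BC·DCA·BBA·BBA·ACD·BBA·BBA·ACD·ACD·BC·DCA·BBA·BBA·ACD·BBA·BBA·ACD·ACD·BC·DCA
    A ↦ ACD
    B ↦ BBA
    C ↦ BC
    D ↦ DCA

A->ACD, B->BBA, C->BC, D->DCA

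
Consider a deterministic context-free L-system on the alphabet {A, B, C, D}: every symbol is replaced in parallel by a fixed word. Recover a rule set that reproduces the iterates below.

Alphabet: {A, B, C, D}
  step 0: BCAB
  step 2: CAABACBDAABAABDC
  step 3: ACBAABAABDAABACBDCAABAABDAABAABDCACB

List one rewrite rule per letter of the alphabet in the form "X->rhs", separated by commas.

  step 2 ⇒ step 3: CAABACBDAABAABDC ⇒ ACB·AAB·AAB·D·AAB·ACB·D·C·AAB·AAB·D·AAB·AAB·D·C·ACB
    A ↦ AAB
    B ↦ D
    C ↦ ACB
    D ↦ C

A->AAB, B->D, C->ACB, D->C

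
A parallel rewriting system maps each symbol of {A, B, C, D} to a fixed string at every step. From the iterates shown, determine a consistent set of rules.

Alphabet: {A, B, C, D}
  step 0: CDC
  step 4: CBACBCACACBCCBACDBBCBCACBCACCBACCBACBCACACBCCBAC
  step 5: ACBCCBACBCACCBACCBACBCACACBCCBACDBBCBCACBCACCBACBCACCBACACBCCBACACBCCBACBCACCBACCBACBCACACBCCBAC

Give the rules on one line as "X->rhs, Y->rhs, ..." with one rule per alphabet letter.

A->CB, B->BC, C->AC, D->DB

  step 4 ⇒ step 5: CBACBCACACBCCBACDBBCBCACBCACCBACCBACBCACACBCCBAC ⇒ AC·BC·CB·AC·BC·AC·CB·AC·CB·AC·BC·AC·AC·BC·CB·AC·DB·BC·BC·AC·BC·AC·CB·AC·BC·AC·CB·AC·AC·BC·CB·AC·AC·BC·CB·AC·BC·AC·CB·AC·CB·AC·BC·AC·AC·BC·CB·AC
    A ↦ CB
    B ↦ BC
    C ↦ AC
    D ↦ DB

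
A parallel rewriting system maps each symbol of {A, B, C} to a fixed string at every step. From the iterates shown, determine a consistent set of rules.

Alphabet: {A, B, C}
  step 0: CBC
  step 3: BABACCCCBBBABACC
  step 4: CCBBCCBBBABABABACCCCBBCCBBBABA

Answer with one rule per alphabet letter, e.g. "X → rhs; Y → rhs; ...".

  step 3 ⇒ step 4: BABACCCCBBBABACC ⇒ C·CBB·C·CBB·BA·BA·BA·BA·C·C·C·CBB·C·CBB·BA·BA
    A ↦ CBB
    B ↦ C
    C ↦ BA

A->CBB, B->C, C->BA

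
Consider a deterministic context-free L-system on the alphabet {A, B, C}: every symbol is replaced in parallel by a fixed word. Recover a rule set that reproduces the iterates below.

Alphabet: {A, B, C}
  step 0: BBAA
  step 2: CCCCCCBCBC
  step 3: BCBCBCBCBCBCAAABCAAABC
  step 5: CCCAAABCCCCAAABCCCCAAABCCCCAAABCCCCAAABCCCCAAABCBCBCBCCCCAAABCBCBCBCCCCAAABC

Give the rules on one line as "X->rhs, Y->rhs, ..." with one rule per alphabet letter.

  step 2 ⇒ step 3: CCCCCCBCBC ⇒ BC·BC·BC·BC·BC·BC·AAA·BC·AAA·BC
    B ↦ AAA
    C ↦ BC
    A ↦ C  (constrained at step 0)

A->C, B->AAA, C->BC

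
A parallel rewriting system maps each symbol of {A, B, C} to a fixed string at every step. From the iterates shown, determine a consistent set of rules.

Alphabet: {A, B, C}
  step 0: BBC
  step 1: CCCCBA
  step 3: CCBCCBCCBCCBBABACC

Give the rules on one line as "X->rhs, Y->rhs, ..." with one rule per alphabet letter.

A->B, B->CC, C->BA

  step 0 ⇒ step 1: BBC ⇒ CC·CC·BA
    B ↦ CC
    C ↦ BA
    A ↦ B  (constrained at step 1)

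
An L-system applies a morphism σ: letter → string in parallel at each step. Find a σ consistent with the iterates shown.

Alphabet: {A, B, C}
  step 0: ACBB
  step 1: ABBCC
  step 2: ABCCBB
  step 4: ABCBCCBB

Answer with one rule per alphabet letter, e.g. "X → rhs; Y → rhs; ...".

  step 1 ⇒ step 2: ABBCC ⇒ AB·C·C·B·B
    A ↦ AB
    B ↦ C
    C ↦ B

A->AB, B->C, C->B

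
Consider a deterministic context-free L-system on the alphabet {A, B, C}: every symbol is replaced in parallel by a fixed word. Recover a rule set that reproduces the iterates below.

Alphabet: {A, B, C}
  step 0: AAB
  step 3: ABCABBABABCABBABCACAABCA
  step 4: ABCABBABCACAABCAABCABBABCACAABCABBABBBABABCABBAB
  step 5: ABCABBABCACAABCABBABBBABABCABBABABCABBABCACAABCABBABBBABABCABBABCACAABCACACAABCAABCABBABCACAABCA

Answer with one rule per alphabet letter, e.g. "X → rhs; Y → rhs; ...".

  step 4 ⇒ step 5: ABCABBABCACAABCAABCABBABCACAABCABBABBBABABCABBAB ⇒ AB·CA·BB·AB·CA·CA·AB·CA·BB·AB·BB·AB·AB·CA·BB·AB·AB·CA·BB·AB·CA·CA·AB·CA·BB·AB·BB·AB·AB·CA·BB·AB·CA·CA·AB·CA·CA·CA·AB·CA·AB·CA·BB·AB·CA·CA·AB·CA
    A ↦ AB
    B ↦ CA
    C ↦ BB

A->AB, B->CA, C->BB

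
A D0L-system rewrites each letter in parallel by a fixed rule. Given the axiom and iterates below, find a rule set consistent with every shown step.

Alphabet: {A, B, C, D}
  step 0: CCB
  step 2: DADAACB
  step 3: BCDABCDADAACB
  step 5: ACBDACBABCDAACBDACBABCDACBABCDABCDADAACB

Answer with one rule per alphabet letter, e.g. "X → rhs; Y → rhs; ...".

A->DA, B->CB, C->A, D->BC

  step 2 ⇒ step 3: DADAACB ⇒ BC·DA·BC·DA·DA·A·CB
    A ↦ DA
    B ↦ CB
    C ↦ A
    D ↦ BC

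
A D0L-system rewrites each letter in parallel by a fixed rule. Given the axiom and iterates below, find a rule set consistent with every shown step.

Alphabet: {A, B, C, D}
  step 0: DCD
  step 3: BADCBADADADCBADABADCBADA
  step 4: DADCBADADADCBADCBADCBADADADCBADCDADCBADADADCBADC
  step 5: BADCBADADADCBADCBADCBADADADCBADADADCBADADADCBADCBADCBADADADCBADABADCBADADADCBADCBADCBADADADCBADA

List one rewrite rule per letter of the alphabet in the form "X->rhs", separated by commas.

  step 4 ⇒ step 5: DADCBADADADCBADCBADCBADADADCBADCDADCBADADADCBADC ⇒ BA·DC·BA·DA·DA·DC·BA·DC·BA·DC·BA·DA·DA·DC·BA·DA·DA·DC·BA·DA·DA·DC·BA·DC·BA·DC·BA·DA·DA·DC·BA·DA·BA·DC·BA·DA·DA·DC·BA·DC·BA·DC·BA·DA·DA·DC·BA·DA
    A ↦ DC
    B ↦ DA
    C ↦ DA
    D ↦ BA

A->DC, B->DA, C->DA, D->BA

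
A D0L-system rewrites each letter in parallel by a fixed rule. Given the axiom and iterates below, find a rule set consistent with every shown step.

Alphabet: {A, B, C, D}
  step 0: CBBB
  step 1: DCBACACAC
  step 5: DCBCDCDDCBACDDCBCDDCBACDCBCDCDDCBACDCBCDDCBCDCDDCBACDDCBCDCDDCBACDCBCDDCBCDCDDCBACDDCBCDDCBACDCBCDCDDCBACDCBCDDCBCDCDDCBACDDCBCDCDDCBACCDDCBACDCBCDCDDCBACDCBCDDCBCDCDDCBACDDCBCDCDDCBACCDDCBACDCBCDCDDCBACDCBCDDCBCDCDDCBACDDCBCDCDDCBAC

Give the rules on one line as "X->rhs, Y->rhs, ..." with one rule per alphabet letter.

  step 0 ⇒ step 1: CBBB ⇒ DCB·AC·AC·AC
    B ↦ AC
    C ↦ DCB
    A ↦ D  (constrained at step 1)
    D ↦ CD  (constrained at step 1)

A->D, B->AC, C->DCB, D->CD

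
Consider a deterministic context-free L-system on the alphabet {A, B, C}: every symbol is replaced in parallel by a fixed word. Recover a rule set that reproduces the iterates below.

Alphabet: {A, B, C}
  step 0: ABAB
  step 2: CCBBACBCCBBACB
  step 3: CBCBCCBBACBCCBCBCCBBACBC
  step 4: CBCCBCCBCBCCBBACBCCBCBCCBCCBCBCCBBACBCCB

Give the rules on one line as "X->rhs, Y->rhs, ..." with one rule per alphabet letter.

A->BBA, B->C, C->CB

  step 3 ⇒ step 4: CBCBCCBBACBCCBCBCCBBACBC ⇒ CB·C·CB·C·CB·CB·C·C·BBA·CB·C·CB·CB·C·CB·C·CB·CB·C·C·BBA·CB·C·CB
    A ↦ BBA
    B ↦ C
    C ↦ CB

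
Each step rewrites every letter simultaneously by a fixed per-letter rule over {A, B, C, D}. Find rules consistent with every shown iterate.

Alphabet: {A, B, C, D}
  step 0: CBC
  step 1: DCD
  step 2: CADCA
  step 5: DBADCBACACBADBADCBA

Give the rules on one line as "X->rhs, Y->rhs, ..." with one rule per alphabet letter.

  step 1 ⇒ step 2: DCD ⇒ CA·D·CA
    C ↦ D
    D ↦ CA
    A ↦ BA  (constrained at step 2)
  step 0 ⇒ step 1: CBC ⇒ D·C·D
    B ↦ C

A->BA, B->C, C->D, D->CA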